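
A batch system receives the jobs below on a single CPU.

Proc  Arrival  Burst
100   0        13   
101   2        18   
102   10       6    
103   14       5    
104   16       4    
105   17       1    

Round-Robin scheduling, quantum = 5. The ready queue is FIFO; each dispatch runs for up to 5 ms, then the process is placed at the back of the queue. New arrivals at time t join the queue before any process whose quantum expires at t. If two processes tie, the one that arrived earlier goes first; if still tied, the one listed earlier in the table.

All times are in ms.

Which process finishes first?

Timeline: | 100 0-5 | 101 5-10 | 100 10-15 | 102 15-20 | 101 20-25 | 103 25-30 | 100 30-33 | 104 33-37 | 105 37-38 | 102 38-39 | 101 39-47 |
Completion: 100=33  101=47  102=39  103=30  104=37  105=38
Turnaround (C−A): 100=33  101=45  102=29  103=16  104=21  105=21
Finish order: 103 → 100 → 104 → 105 → 102 → 101

103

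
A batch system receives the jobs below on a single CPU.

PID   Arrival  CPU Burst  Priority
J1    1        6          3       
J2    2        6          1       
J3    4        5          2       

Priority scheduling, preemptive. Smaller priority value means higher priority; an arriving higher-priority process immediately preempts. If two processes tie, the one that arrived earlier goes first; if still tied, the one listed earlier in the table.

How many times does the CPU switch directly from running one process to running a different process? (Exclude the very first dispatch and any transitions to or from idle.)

3

Gantt: | idle 0-1 | J1 1-2 | J2 2-8 | J3 8-13 | J1 13-18 |
Completion: J1=18  J2=8  J3=13
Turnaround (C−A): J1=17  J2=6  J3=9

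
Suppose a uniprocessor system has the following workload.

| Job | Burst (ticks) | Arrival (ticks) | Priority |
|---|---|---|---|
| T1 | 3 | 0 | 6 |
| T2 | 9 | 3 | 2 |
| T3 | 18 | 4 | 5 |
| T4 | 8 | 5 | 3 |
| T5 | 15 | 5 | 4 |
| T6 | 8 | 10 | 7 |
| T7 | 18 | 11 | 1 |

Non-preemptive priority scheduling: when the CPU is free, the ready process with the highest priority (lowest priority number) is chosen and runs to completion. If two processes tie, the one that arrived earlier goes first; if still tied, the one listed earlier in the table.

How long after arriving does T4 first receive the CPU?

25

Timeline: | T1 0-3 | T2 3-12 | T7 12-30 | T4 30-38 | T5 38-53 | T3 53-71 | T6 71-79 |
Completion: T1=3  T2=12  T3=71  T4=38  T5=53  T6=79  T7=30
Turnaround (C−A): T1=3  T2=9  T3=67  T4=33  T5=48  T6=69  T7=19
Response(T4) = first start − arrival = 30 − 5 = 25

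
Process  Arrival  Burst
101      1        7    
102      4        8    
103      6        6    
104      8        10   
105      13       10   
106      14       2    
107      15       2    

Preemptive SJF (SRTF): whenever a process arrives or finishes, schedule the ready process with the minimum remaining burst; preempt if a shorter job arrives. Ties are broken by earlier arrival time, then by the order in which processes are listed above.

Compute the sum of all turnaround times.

Timeline: | idle 0-1 | 101 1-8 | 103 8-14 | 106 14-16 | 107 16-18 | 102 18-26 | 104 26-36 | 105 36-46 |
Completion: 101=8  102=26  103=14  104=36  105=46  106=16  107=18
Turnaround = completion − arrival: 101=7, 102=22, 103=8, 104=28, 105=33, 106=2, 107=3
Total turnaround = 7 + 22 + 8 + 28 + 33 + 2 + 3 = 103

103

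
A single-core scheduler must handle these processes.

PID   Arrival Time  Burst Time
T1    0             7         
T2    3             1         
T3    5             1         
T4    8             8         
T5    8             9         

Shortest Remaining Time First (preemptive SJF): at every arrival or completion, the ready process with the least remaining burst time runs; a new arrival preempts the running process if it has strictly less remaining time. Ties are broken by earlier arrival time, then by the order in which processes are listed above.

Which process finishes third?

T1

Timeline: | T1 0-3 | T2 3-4 | T1 4-5 | T3 5-6 | T1 6-9 | T4 9-17 | T5 17-26 |
Completion: T1=9  T2=4  T3=6  T4=17  T5=26
Turnaround (C−A): T1=9  T2=1  T3=1  T4=9  T5=18
Finish order: T2 → T3 → T1 → T4 → T5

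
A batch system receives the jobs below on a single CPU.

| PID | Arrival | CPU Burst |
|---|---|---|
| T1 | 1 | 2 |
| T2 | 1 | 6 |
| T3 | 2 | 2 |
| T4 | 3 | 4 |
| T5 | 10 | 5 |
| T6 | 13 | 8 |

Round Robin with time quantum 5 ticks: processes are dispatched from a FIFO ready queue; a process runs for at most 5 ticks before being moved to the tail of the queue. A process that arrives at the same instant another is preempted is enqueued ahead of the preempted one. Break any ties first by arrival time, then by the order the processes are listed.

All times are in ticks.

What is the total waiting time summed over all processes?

33

Schedule: | idle 0-1 | T1 1-3 | T2 3-8 | T3 8-10 | T4 10-14 | T2 14-15 | T5 15-20 | T6 20-28 |
Completion: T1=3  T2=15  T3=10  T4=14  T5=20  T6=28
Waiting = turnaround − burst: T1=0, T2=8, T3=6, T4=7, T5=5, T6=7
Total waiting = 0 + 8 + 6 + 7 + 5 + 7 = 33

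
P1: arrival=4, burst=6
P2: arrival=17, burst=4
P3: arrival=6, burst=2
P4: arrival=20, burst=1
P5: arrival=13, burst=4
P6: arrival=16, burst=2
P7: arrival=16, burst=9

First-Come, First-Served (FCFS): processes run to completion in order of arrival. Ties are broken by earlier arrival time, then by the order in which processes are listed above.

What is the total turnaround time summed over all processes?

59

Timeline: | idle 0-4 | P1 4-10 | P3 10-12 | idle 12-13 | P5 13-17 | P6 17-19 | P7 19-28 | P2 28-32 | P4 32-33 |
Completion: P1=10  P2=32  P3=12  P4=33  P5=17  P6=19  P7=28
Turnaround = completion − arrival: P1=6, P2=15, P3=6, P4=13, P5=4, P6=3, P7=12
Total turnaround = 6 + 15 + 6 + 13 + 4 + 3 + 12 = 59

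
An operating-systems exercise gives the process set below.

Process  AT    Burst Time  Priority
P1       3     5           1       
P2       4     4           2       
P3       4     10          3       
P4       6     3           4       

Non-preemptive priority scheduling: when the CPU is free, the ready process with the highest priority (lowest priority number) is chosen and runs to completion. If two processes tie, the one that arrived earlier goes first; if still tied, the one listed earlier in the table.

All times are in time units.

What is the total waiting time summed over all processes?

Timeline: | idle 0-3 | P1 3-8 | P2 8-12 | P3 12-22 | P4 22-25 |
Completion: P1=8  P2=12  P3=22  P4=25
Turnaround (C−A): P1=5  P2=8  P3=18  P4=19
Waiting = turnaround − burst: P1=0, P2=4, P3=8, P4=16
Total waiting = 0 + 4 + 8 + 16 = 28

28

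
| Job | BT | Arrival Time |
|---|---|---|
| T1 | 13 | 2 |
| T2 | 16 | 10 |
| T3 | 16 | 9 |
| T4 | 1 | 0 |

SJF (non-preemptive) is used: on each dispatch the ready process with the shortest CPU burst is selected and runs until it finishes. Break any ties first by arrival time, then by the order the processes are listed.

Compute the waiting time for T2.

21

Timeline: | T4 0-1 | idle 1-2 | T1 2-15 | T3 15-31 | T2 31-47 |
Completion: T1=15  T2=47  T3=31  T4=1
Turnaround (C−A): T1=13  T2=37  T3=22  T4=1
Waiting(T2) = turnaround − burst = 37 − 16 = 21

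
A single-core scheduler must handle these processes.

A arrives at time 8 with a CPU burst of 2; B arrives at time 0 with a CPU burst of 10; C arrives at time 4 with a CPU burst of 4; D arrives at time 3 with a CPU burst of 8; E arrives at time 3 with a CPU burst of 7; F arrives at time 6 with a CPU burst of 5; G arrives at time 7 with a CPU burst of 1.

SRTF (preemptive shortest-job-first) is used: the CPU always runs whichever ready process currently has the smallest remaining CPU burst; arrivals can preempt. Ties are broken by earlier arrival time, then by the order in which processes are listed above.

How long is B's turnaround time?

Schedule: | B 0-4 | C 4-8 | G 8-9 | A 9-11 | F 11-16 | B 16-22 | E 22-29 | D 29-37 |
Completion: A=11  B=22  C=8  D=37  E=29  F=16  G=9
Turnaround(B) = completion − arrival = 22 − 0 = 22

22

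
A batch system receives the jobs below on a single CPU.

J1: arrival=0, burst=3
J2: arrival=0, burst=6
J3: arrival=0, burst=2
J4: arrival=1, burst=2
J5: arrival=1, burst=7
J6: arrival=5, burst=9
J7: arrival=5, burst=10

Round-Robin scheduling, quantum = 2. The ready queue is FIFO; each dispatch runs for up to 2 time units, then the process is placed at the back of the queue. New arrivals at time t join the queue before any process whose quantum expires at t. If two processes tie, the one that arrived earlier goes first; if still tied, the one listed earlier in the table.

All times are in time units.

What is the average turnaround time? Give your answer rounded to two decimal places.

Timeline: | J1 0-2 | J2 2-4 | J3 4-6 | J4 6-8 | J5 8-10 | J1 10-11 | J2 11-13 | J6 13-15 | J7 15-17 | J5 17-19 | J2 19-21 | J6 21-23 | J7 23-25 | J5 25-27 | J6 27-29 | J7 29-31 | J5 31-32 | J6 32-34 | J7 34-36 | J6 36-37 | J7 37-39 |
Completion: J1=11  J2=21  J3=6  J4=8  J5=32  J6=37  J7=39
Turnaround times: J1=11, J2=21, J3=6, J4=7, J5=31, J6=32, J7=34
Average turnaround = (11+21+6+7+31+32+34) / 7 = 142/7 = 20.29

20.29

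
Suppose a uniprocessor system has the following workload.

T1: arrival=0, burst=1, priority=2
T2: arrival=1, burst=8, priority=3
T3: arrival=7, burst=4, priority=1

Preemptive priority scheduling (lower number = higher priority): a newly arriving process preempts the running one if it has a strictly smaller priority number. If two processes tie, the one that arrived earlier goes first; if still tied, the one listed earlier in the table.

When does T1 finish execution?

Gantt: | T1 0-1 | T2 1-7 | T3 7-11 | T2 11-13 |
Completion: T1=1  T2=13  T3=11
Turnaround (C−A): T1=1  T2=12  T3=4

1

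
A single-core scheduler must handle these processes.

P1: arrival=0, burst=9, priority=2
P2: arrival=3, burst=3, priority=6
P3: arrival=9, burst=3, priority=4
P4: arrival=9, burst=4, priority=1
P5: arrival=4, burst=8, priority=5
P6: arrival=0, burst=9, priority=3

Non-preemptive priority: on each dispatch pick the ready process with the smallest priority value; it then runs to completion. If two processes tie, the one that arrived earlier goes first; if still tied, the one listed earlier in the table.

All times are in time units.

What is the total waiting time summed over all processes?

Gantt: | P1 0-9 | P4 9-13 | P6 13-22 | P3 22-25 | P5 25-33 | P2 33-36 |
Completion: P1=9  P2=36  P3=25  P4=13  P5=33  P6=22
Turnaround (C−A): P1=9  P2=33  P3=16  P4=4  P5=29  P6=22
Waiting = turnaround − burst: P1=0, P2=30, P3=13, P4=0, P5=21, P6=13
Total waiting = 0 + 30 + 13 + 0 + 21 + 13 = 77

77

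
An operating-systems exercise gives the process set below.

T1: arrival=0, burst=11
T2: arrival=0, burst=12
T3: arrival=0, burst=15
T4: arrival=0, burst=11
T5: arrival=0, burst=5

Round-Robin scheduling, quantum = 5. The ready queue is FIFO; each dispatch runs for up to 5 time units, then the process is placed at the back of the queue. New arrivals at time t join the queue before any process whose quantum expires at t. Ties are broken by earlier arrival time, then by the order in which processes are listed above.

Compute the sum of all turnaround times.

226

Timeline: | T1 0-5 | T2 5-10 | T3 10-15 | T4 15-20 | T5 20-25 | T1 25-30 | T2 30-35 | T3 35-40 | T4 40-45 | T1 45-46 | T2 46-48 | T3 48-53 | T4 53-54 |
Completion: T1=46  T2=48  T3=53  T4=54  T5=25
Turnaround = completion − arrival: T1=46, T2=48, T3=53, T4=54, T5=25
Total turnaround = 46 + 48 + 53 + 54 + 25 = 226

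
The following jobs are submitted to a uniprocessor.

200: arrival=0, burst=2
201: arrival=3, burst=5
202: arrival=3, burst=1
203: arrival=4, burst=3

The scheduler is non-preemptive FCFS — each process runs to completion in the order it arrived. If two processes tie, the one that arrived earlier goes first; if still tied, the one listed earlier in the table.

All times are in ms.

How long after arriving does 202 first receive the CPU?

5

Schedule: | 200 0-2 | idle 2-3 | 201 3-8 | 202 8-9 | 203 9-12 |
Completion: 200=2  201=8  202=9  203=12
Turnaround (C−A): 200=2  201=5  202=6  203=8
Response(202) = first start − arrival = 8 − 3 = 5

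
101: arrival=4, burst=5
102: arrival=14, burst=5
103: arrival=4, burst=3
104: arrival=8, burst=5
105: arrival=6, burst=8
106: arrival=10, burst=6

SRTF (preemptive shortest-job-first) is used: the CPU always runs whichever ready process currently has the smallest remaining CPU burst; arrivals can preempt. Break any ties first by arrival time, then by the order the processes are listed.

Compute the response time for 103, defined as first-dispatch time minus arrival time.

Schedule: | idle 0-4 | 103 4-7 | 101 7-12 | 104 12-17 | 102 17-22 | 106 22-28 | 105 28-36 |
Completion: 101=12  102=22  103=7  104=17  105=36  106=28
Turnaround (C−A): 101=8  102=8  103=3  104=9  105=30  106=18
Response(103) = first start − arrival = 4 − 4 = 0

0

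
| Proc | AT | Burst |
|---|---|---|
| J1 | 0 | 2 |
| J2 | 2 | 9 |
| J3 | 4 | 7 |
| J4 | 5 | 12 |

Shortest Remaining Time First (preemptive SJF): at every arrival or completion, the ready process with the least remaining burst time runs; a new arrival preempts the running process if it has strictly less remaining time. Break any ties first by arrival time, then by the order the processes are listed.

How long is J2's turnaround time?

9

Timeline: | J1 0-2 | J2 2-11 | J3 11-18 | J4 18-30 |
Completion: J1=2  J2=11  J3=18  J4=30
Turnaround(J2) = completion − arrival = 11 − 2 = 9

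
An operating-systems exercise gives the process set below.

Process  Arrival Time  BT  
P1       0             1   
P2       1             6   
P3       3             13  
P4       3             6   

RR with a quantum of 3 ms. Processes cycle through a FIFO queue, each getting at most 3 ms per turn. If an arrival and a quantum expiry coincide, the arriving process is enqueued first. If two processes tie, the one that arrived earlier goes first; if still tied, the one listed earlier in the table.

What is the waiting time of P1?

Gantt: | P1 0-1 | P2 1-4 | P3 4-7 | P4 7-10 | P2 10-13 | P3 13-16 | P4 16-19 | P3 19-26 |
Completion: P1=1  P2=13  P3=26  P4=19
Turnaround (C−A): P1=1  P2=12  P3=23  P4=16
Waiting(P1) = turnaround − burst = 1 − 1 = 0

0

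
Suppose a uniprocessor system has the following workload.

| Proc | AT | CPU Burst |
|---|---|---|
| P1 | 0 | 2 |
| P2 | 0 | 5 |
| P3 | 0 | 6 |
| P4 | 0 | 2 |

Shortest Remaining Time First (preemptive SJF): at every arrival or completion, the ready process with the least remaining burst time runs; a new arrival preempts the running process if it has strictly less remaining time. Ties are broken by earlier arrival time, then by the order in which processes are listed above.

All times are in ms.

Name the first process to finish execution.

Gantt: | P1 0-2 | P4 2-4 | P2 4-9 | P3 9-15 |
Completion: P1=2  P2=9  P3=15  P4=4
Turnaround (C−A): P1=2  P2=9  P3=15  P4=4
Finish order: P1 → P4 → P2 → P3

P1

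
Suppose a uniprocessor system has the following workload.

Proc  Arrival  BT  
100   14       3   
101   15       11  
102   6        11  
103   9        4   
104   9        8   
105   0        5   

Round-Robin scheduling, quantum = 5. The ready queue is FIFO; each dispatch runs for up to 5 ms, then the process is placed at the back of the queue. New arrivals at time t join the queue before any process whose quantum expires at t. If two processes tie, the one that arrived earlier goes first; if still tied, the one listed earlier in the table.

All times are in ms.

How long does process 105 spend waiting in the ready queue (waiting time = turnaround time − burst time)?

Gantt: | 105 0-5 | idle 5-6 | 102 6-11 | 103 11-15 | 104 15-20 | 102 20-25 | 100 25-28 | 101 28-33 | 104 33-36 | 102 36-37 | 101 37-43 |
Completion: 100=28  101=43  102=37  103=15  104=36  105=5
Waiting(105) = turnaround − burst = 5 − 5 = 0

0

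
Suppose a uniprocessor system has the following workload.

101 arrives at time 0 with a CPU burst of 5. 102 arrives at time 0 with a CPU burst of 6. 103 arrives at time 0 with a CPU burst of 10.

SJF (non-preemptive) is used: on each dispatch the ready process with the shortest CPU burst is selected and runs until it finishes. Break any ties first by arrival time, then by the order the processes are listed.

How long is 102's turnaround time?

Gantt: | 101 0-5 | 102 5-11 | 103 11-21 |
Completion: 101=5  102=11  103=21
Turnaround (C−A): 101=5  102=11  103=21
Turnaround(102) = completion − arrival = 11 − 0 = 11

11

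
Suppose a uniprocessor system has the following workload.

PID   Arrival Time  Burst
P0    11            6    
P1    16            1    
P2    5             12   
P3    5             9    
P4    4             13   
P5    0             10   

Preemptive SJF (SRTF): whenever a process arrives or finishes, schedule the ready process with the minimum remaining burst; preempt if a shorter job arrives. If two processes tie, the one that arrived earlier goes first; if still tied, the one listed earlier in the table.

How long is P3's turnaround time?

21

Gantt: | P5 0-10 | P3 10-11 | P0 11-17 | P1 17-18 | P3 18-26 | P2 26-38 | P4 38-51 |
Completion: P0=17  P1=18  P2=38  P3=26  P4=51  P5=10
Turnaround (C−A): P0=6  P1=2  P2=33  P3=21  P4=47  P5=10
Turnaround(P3) = completion − arrival = 26 − 5 = 21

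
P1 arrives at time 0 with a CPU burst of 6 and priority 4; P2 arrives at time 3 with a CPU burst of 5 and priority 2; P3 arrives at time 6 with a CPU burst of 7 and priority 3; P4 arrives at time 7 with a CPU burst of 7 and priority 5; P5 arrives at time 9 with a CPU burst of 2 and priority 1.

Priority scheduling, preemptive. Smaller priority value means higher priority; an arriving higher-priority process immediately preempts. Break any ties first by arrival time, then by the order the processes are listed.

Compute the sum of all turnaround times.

Timeline: | P1 0-3 | P2 3-8 | P3 8-9 | P5 9-11 | P3 11-17 | P1 17-20 | P4 20-27 |
Completion: P1=20  P2=8  P3=17  P4=27  P5=11
Turnaround (C−A): P1=20  P2=5  P3=11  P4=20  P5=2
Turnaround = completion − arrival: P1=20, P2=5, P3=11, P4=20, P5=2
Total turnaround = 20 + 5 + 11 + 20 + 2 = 58

58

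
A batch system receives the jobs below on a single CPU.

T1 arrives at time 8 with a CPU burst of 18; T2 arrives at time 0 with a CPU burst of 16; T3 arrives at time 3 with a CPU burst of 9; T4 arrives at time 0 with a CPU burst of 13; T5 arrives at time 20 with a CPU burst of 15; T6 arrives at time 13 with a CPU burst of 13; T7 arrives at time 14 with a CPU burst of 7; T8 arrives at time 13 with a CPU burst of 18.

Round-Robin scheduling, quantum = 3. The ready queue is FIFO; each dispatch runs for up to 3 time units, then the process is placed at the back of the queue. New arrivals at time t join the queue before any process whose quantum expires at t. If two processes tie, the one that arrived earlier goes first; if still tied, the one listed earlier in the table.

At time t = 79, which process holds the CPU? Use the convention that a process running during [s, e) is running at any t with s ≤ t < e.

T1

Timeline: | T2 0-3 | T4 3-6 | T3 6-9 | T2 9-12 | T4 12-15 | T1 15-18 | T3 18-21 | T2 21-24 | T6 24-27 | T8 27-30 | T7 30-33 | T4 33-36 | T1 36-39 | T5 39-42 | T3 42-45 | T2 45-48 | T6 48-51 | T8 51-54 | T7 54-57 | T4 57-60 | T1 60-63 | T5 63-66 | T2 66-69 | T6 69-72 | T8 72-75 | T7 75-76 | T4 76-77 | T1 77-80 | T5 80-83 | T2 83-84 | T6 84-87 | T8 87-90 | T1 90-93 | T5 93-96 | T6 96-97 | T8 97-100 | T1 100-103 | T5 103-106 | T8 106-109 |
Completion: T1=103  T2=84  T3=45  T4=77  T5=106  T6=97  T7=76  T8=109
Turnaround (C−A): T1=95  T2=84  T3=42  T4=77  T5=86  T6=84  T7=62  T8=96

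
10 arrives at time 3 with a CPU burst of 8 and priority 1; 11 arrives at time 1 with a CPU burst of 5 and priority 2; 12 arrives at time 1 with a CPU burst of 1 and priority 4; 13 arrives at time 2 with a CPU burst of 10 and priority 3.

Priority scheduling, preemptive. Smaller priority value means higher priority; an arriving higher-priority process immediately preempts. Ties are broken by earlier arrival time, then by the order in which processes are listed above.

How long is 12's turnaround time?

24

Gantt: | idle 0-1 | 11 1-3 | 10 3-11 | 11 11-14 | 13 14-24 | 12 24-25 |
Completion: 10=11  11=14  12=25  13=24
Turnaround(12) = completion − arrival = 25 − 1 = 24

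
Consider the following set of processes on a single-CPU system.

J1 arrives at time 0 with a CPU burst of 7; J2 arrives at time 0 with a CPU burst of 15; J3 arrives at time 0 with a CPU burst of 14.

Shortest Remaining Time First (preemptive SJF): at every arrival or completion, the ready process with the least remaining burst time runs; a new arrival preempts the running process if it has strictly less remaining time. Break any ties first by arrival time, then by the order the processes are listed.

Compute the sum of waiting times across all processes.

28

Gantt: | J1 0-7 | J3 7-21 | J2 21-36 |
Completion: J1=7  J2=36  J3=21
Turnaround (C−A): J1=7  J2=36  J3=21
Waiting = turnaround − burst: J1=0, J2=21, J3=7
Total waiting = 0 + 21 + 7 = 28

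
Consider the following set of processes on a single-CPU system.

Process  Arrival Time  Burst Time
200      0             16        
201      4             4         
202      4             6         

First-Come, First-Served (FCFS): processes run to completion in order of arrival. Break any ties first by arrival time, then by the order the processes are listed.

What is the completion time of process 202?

Timeline: | 200 0-16 | 201 16-20 | 202 20-26 |
Completion: 200=16  201=20  202=26

26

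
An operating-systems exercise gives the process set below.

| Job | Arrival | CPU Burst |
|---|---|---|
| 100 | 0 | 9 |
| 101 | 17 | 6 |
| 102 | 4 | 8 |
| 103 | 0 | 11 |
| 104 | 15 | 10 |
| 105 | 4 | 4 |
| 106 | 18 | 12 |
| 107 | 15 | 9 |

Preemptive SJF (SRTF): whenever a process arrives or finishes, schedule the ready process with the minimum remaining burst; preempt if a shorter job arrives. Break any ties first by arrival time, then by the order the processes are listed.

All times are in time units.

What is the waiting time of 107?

12

Schedule: | 100 0-4 | 105 4-8 | 100 8-13 | 102 13-21 | 101 21-27 | 107 27-36 | 104 36-46 | 103 46-57 | 106 57-69 |
Completion: 100=13  101=27  102=21  103=57  104=46  105=8  106=69  107=36
Turnaround (C−A): 100=13  101=10  102=17  103=57  104=31  105=4  106=51  107=21
Waiting(107) = turnaround − burst = 21 − 9 = 12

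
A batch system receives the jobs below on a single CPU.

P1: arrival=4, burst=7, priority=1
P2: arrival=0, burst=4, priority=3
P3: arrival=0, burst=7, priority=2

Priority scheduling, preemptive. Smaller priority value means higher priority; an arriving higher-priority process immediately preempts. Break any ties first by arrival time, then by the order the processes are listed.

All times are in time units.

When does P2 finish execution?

18

Gantt: | P3 0-4 | P1 4-11 | P3 11-14 | P2 14-18 |
Completion: P1=11  P2=18  P3=14
Turnaround (C−A): P1=7  P2=18  P3=14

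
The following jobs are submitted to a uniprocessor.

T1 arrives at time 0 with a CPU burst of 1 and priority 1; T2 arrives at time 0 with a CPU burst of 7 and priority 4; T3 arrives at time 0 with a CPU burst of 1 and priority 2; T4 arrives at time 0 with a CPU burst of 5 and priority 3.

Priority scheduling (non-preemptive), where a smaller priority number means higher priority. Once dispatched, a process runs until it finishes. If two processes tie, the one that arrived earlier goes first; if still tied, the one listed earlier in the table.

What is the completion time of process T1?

1

Gantt: | T1 0-1 | T3 1-2 | T4 2-7 | T2 7-14 |
Completion: T1=1  T2=14  T3=2  T4=7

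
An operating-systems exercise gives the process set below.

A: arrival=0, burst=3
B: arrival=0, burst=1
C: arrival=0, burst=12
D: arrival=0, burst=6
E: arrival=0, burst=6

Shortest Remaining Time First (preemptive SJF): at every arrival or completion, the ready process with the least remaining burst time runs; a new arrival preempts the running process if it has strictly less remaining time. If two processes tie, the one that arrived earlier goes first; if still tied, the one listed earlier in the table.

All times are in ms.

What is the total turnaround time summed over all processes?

Schedule: | B 0-1 | A 1-4 | D 4-10 | E 10-16 | C 16-28 |
Completion: A=4  B=1  C=28  D=10  E=16
Turnaround (C−A): A=4  B=1  C=28  D=10  E=16
Turnaround = completion − arrival: A=4, B=1, C=28, D=10, E=16
Total turnaround = 4 + 1 + 28 + 10 + 16 = 59

59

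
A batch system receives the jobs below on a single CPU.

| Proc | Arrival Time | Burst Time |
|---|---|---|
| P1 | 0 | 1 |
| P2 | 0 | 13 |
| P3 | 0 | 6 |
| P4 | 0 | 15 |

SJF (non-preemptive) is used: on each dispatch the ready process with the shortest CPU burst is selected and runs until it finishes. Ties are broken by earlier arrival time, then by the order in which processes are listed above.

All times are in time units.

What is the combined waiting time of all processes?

Timeline: | P1 0-1 | P3 1-7 | P2 7-20 | P4 20-35 |
Completion: P1=1  P2=20  P3=7  P4=35
Waiting = turnaround − burst: P1=0, P2=7, P3=1, P4=20
Total waiting = 0 + 7 + 1 + 20 = 28

28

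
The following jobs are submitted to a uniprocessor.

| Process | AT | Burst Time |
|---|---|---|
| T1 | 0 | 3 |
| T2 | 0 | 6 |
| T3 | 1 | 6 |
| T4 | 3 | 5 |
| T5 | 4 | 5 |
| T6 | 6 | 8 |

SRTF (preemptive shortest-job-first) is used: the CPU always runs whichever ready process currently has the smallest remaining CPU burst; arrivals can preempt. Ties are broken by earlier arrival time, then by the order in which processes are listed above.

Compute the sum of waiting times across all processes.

54

Schedule: | T1 0-3 | T4 3-8 | T5 8-13 | T2 13-19 | T3 19-25 | T6 25-33 |
Completion: T1=3  T2=19  T3=25  T4=8  T5=13  T6=33
Turnaround (C−A): T1=3  T2=19  T3=24  T4=5  T5=9  T6=27
Waiting = turnaround − burst: T1=0, T2=13, T3=18, T4=0, T5=4, T6=19
Total waiting = 0 + 13 + 18 + 0 + 4 + 19 = 54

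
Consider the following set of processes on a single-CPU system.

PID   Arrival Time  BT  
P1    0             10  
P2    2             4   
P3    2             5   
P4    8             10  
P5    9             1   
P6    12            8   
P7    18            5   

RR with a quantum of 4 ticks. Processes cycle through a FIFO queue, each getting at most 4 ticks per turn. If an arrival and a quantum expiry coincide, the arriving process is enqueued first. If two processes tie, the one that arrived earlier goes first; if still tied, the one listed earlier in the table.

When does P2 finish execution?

8

Timeline: | P1 0-4 | P2 4-8 | P3 8-12 | P1 12-16 | P4 16-20 | P5 20-21 | P6 21-25 | P3 25-26 | P1 26-28 | P7 28-32 | P4 32-36 | P6 36-40 | P7 40-41 | P4 41-43 |
Completion: P1=28  P2=8  P3=26  P4=43  P5=21  P6=40  P7=41
Turnaround (C−A): P1=28  P2=6  P3=24  P4=35  P5=12  P6=28  P7=23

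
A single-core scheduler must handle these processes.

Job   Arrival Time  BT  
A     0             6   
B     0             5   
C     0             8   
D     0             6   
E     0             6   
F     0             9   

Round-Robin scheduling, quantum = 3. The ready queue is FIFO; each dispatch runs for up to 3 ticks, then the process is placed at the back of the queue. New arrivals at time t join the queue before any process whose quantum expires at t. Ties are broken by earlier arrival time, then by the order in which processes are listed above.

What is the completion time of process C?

Schedule: | A 0-3 | B 3-6 | C 6-9 | D 9-12 | E 12-15 | F 15-18 | A 18-21 | B 21-23 | C 23-26 | D 26-29 | E 29-32 | F 32-35 | C 35-37 | F 37-40 |
Completion: A=21  B=23  C=37  D=29  E=32  F=40
Turnaround (C−A): A=21  B=23  C=37  D=29  E=32  F=40

37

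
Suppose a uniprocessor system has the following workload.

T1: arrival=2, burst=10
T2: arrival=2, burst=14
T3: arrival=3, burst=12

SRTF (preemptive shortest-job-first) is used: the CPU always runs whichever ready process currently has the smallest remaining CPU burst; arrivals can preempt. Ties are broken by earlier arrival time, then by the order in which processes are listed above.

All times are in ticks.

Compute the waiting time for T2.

22

Schedule: | idle 0-2 | T1 2-12 | T3 12-24 | T2 24-38 |
Completion: T1=12  T2=38  T3=24
Waiting(T2) = turnaround − burst = 36 − 14 = 22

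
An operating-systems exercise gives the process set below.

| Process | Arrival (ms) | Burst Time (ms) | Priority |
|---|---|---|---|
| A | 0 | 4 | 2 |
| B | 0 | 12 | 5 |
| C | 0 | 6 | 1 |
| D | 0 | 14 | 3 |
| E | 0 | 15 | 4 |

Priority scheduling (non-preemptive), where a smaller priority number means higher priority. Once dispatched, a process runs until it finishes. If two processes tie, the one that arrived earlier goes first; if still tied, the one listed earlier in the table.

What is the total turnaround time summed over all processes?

130

Schedule: | C 0-6 | A 6-10 | D 10-24 | E 24-39 | B 39-51 |
Completion: A=10  B=51  C=6  D=24  E=39
Turnaround (C−A): A=10  B=51  C=6  D=24  E=39
Turnaround = completion − arrival: A=10, B=51, C=6, D=24, E=39
Total turnaround = 10 + 51 + 6 + 24 + 39 = 130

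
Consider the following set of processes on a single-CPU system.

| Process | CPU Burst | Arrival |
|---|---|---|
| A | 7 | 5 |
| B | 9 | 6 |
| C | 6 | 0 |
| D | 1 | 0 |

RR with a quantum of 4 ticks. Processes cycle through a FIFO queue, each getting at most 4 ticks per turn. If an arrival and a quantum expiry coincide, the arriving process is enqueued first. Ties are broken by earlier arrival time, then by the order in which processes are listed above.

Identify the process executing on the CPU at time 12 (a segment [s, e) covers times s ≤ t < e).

Gantt: | C 0-4 | D 4-5 | C 5-7 | A 7-11 | B 11-15 | A 15-18 | B 18-23 |
Completion: A=18  B=23  C=7  D=5

B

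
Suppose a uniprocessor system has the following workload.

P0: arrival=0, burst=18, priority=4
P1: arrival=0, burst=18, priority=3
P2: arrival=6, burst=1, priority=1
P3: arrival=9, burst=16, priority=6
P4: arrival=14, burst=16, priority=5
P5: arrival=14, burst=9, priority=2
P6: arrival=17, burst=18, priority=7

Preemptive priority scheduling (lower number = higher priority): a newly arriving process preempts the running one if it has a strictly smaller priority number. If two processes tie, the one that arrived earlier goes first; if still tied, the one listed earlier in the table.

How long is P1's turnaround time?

28

Gantt: | P1 0-6 | P2 6-7 | P1 7-14 | P5 14-23 | P1 23-28 | P0 28-46 | P4 46-62 | P3 62-78 | P6 78-96 |
Completion: P0=46  P1=28  P2=7  P3=78  P4=62  P5=23  P6=96
Turnaround (C−A): P0=46  P1=28  P2=1  P3=69  P4=48  P5=9  P6=79
Turnaround(P1) = completion − arrival = 28 − 0 = 28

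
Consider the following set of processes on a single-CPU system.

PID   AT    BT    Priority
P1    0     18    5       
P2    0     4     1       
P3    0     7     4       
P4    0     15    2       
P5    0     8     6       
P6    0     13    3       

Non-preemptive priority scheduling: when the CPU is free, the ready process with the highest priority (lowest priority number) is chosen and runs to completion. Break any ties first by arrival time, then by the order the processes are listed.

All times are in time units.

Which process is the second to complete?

P4

Timeline: | P2 0-4 | P4 4-19 | P6 19-32 | P3 32-39 | P1 39-57 | P5 57-65 |
Completion: P1=57  P2=4  P3=39  P4=19  P5=65  P6=32
Turnaround (C−A): P1=57  P2=4  P3=39  P4=19  P5=65  P6=32
Finish order: P2 → P4 → P6 → P3 → P1 → P5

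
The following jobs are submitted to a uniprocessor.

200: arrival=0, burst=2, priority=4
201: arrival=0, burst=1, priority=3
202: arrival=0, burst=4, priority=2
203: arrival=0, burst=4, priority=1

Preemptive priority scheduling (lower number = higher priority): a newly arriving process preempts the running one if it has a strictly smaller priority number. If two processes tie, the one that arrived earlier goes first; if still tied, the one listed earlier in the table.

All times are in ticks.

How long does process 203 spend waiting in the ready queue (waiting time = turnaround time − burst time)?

Schedule: | 203 0-4 | 202 4-8 | 201 8-9 | 200 9-11 |
Completion: 200=11  201=9  202=8  203=4
Waiting(203) = turnaround − burst = 4 − 4 = 0

0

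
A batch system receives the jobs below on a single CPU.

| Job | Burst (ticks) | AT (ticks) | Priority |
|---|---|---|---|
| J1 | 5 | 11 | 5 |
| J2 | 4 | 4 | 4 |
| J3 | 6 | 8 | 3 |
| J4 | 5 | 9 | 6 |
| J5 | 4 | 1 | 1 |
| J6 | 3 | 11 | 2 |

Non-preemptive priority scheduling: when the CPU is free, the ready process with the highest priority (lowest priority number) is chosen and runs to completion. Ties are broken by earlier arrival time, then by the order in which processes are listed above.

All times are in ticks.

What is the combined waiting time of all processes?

Timeline: | idle 0-1 | J5 1-5 | J2 5-9 | J3 9-15 | J6 15-18 | J1 18-23 | J4 23-28 |
Completion: J1=23  J2=9  J3=15  J4=28  J5=5  J6=18
Turnaround (C−A): J1=12  J2=5  J3=7  J4=19  J5=4  J6=7
Waiting = turnaround − burst: J1=7, J2=1, J3=1, J4=14, J5=0, J6=4
Total waiting = 7 + 1 + 1 + 14 + 0 + 4 = 27

27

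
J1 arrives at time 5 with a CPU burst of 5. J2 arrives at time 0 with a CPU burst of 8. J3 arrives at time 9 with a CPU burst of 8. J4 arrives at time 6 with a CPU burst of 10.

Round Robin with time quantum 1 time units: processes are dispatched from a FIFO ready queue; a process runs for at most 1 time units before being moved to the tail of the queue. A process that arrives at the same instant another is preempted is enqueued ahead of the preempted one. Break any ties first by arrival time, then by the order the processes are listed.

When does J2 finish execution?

14

Timeline: | J2 0-5 | J1 5-6 | J2 6-7 | J4 7-8 | J1 8-9 | J2 9-10 | J4 10-11 | J3 11-12 | J1 12-13 | J2 13-14 | J4 14-15 | J3 15-16 | J1 16-17 | J4 17-18 | J3 18-19 | J1 19-20 | J4 20-21 | J3 21-22 | J4 22-23 | J3 23-24 | J4 24-25 | J3 25-26 | J4 26-27 | J3 27-28 | J4 28-29 | J3 29-30 | J4 30-31 |
Completion: J1=20  J2=14  J3=30  J4=31
Turnaround (C−A): J1=15  J2=14  J3=21  J4=25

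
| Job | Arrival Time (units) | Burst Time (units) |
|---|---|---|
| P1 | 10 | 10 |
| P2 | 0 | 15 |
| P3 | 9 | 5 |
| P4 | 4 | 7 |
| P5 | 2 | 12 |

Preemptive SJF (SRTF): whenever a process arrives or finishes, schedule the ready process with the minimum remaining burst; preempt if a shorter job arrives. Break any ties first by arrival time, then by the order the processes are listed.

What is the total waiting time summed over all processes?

Schedule: | P2 0-2 | P5 2-4 | P4 4-11 | P3 11-16 | P5 16-26 | P1 26-36 | P2 36-49 |
Completion: P1=36  P2=49  P3=16  P4=11  P5=26
Turnaround (C−A): P1=26  P2=49  P3=7  P4=7  P5=24
Waiting = turnaround − burst: P1=16, P2=34, P3=2, P4=0, P5=12
Total waiting = 16 + 34 + 2 + 0 + 12 = 64

64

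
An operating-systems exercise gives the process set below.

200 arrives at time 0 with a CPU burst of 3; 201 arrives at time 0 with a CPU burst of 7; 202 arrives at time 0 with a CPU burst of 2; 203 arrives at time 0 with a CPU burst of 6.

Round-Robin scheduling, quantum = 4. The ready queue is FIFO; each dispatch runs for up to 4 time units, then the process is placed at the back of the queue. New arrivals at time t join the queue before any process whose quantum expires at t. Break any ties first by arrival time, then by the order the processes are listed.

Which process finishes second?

Schedule: | 200 0-3 | 201 3-7 | 202 7-9 | 203 9-13 | 201 13-16 | 203 16-18 |
Completion: 200=3  201=16  202=9  203=18
Finish order: 200 → 202 → 201 → 203

202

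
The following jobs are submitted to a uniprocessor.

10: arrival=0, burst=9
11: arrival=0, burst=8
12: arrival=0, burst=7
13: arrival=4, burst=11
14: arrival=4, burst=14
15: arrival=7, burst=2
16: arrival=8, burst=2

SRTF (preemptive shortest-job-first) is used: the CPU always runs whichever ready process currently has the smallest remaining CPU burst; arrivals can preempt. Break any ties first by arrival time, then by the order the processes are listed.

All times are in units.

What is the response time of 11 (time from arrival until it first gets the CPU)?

11

Gantt: | 12 0-7 | 15 7-9 | 16 9-11 | 11 11-19 | 10 19-28 | 13 28-39 | 14 39-53 |
Completion: 10=28  11=19  12=7  13=39  14=53  15=9  16=11
Turnaround (C−A): 10=28  11=19  12=7  13=35  14=49  15=2  16=3
Response(11) = first start − arrival = 11 − 0 = 11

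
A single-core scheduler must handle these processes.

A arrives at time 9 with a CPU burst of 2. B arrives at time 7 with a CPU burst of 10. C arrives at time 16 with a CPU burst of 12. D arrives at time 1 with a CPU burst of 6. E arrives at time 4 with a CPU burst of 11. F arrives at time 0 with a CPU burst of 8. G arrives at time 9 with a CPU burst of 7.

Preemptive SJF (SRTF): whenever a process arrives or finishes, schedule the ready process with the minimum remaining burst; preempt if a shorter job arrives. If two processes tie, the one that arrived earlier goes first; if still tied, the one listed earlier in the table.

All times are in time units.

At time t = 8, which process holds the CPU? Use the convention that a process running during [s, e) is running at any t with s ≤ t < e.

F

Timeline: | F 0-1 | D 1-7 | F 7-9 | A 9-11 | F 11-16 | G 16-23 | B 23-33 | E 33-44 | C 44-56 |
Completion: A=11  B=33  C=56  D=7  E=44  F=16  G=23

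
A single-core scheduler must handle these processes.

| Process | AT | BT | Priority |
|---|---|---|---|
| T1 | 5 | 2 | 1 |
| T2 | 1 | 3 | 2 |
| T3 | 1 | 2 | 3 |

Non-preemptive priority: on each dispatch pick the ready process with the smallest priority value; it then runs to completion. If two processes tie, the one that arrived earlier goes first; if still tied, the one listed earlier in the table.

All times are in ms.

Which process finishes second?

Schedule: | idle 0-1 | T2 1-4 | T3 4-6 | T1 6-8 |
Completion: T1=8  T2=4  T3=6
Turnaround (C−A): T1=3  T2=3  T3=5
Finish order: T2 → T3 → T1

T3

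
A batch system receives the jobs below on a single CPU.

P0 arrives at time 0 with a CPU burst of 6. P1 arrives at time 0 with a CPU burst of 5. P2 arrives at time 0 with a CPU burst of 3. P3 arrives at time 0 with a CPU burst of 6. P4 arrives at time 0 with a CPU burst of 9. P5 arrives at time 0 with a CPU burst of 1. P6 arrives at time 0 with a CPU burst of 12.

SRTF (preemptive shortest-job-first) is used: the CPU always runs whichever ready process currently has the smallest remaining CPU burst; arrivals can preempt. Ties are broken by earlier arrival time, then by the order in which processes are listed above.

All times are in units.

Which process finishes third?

P1

Timeline: | P5 0-1 | P2 1-4 | P1 4-9 | P0 9-15 | P3 15-21 | P4 21-30 | P6 30-42 |
Completion: P0=15  P1=9  P2=4  P3=21  P4=30  P5=1  P6=42
Finish order: P5 → P2 → P1 → P0 → P3 → P4 → P6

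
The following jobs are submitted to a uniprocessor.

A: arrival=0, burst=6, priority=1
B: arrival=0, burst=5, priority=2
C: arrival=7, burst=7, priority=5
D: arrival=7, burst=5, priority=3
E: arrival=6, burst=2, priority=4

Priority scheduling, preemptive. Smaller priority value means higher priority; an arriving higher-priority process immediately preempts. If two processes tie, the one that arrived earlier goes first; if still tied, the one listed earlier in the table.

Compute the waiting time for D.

4

Schedule: | A 0-6 | B 6-11 | D 11-16 | E 16-18 | C 18-25 |
Completion: A=6  B=11  C=25  D=16  E=18
Waiting(D) = turnaround − burst = 9 − 5 = 4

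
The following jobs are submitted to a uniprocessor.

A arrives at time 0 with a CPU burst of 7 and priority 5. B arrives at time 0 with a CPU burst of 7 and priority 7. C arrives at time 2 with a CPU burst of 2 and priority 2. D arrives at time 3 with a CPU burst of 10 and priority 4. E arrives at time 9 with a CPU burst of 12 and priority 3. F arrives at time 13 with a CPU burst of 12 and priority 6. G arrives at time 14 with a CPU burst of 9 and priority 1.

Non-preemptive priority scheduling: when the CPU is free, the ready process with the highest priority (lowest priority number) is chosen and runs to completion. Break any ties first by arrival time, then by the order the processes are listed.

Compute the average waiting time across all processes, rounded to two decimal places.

16.86

Timeline: | A 0-7 | C 7-9 | E 9-21 | G 21-30 | D 30-40 | F 40-52 | B 52-59 |
Completion: A=7  B=59  C=9  D=40  E=21  F=52  G=30
Turnaround (C−A): A=7  B=59  C=7  D=37  E=12  F=39  G=16
Waiting times: A=0, B=52, C=5, D=27, E=0, F=27, G=7
Average waiting = (0+52+5+27+0+27+7) / 7 = 118/7 = 16.86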